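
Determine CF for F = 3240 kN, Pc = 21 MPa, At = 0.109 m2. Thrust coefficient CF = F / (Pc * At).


CF = 3240000 / (21e6 * 0.109) = 1.42

1.42


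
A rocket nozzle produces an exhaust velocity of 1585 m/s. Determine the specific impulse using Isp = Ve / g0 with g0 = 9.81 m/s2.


Isp = Ve / g0 = 1585 / 9.81 = 161.6 s

161.6 s


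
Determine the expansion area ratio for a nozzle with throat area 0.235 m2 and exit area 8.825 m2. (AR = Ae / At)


AR = 8.825 / 0.235 = 37.6

37.6


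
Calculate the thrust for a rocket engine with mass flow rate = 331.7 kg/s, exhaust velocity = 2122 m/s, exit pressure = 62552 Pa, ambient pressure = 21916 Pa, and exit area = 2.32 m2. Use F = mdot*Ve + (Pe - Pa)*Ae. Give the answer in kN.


F = 331.7 * 2122 + (62552 - 21916) * 2.32 = 798143.0 N = 798.1 kN

798.1 kN


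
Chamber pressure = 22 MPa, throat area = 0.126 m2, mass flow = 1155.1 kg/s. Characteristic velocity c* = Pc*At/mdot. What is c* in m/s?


c* = 22e6 * 0.126 / 1155.1 = 2400 m/s

2400 m/s


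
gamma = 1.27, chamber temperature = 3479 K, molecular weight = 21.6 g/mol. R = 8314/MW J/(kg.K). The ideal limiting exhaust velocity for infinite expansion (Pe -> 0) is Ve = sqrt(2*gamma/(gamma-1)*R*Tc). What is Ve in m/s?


R = 8314 / 21.6 = 384.91 J/(kg.K)
Ve = sqrt(2 * 1.27 / (1.27 - 1) * 384.91 * 3479) = 3549 m/s

3549 m/s


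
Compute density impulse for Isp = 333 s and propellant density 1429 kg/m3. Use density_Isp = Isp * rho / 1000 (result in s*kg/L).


rho*Isp = 333 * 1429 / 1000 = 476 s*kg/L

476 s*kg/L


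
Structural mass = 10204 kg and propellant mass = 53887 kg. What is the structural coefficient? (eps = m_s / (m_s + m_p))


eps = 10204 / (10204 + 53887) = 0.1592

0.1592


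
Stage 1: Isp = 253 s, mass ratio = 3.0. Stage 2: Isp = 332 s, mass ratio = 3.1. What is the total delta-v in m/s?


dV1 = 253 * 9.81 * ln(3.0) = 2726.7 m/s
dV2 = 332 * 9.81 * ln(3.1) = 3684.9 m/s
Total dV = 2726.7 + 3684.9 = 6411.6 m/s ~ 6412 m/s

6412 m/s


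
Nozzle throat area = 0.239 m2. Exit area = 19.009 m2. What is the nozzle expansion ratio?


AR = 19.009 / 0.239 = 79.5

79.5


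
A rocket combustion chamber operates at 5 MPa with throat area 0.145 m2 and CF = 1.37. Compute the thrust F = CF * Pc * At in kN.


F = 1.37 * 5e6 * 0.145 = 993250.0 N = 993.3 kN

993.3 kN


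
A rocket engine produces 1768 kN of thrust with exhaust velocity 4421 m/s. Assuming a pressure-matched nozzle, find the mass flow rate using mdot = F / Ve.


mdot = F / Ve = 1768000 / 4421 = 399.9 kg/s

399.9 kg/s


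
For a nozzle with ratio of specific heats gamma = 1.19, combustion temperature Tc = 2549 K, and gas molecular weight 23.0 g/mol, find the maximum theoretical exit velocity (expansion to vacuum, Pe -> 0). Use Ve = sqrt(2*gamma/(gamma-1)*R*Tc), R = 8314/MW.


R = 8314 / 23.0 = 361.48 J/(kg.K)
Ve = sqrt(2 * 1.19 / (1.19 - 1) * 361.48 * 2549) = 3397 m/s

3397 m/s


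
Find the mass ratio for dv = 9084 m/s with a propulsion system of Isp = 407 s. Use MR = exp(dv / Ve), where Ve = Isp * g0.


Ve = 407 * 9.81 = 3992.67 m/s
MR = exp(9084 / 3992.67) = 9.73

9.73


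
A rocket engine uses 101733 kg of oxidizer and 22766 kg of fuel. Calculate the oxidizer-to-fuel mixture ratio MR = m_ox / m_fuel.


MR = 101733 / 22766 = 4.47

4.47


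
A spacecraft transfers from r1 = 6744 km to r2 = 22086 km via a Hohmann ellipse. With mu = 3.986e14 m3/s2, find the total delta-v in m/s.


V1 = sqrt(mu/r1) = 7687.94 m/s
dV1 = V1*(sqrt(2*r2/(r1+r2)) - 1) = 1828.21 m/s
V2 = sqrt(mu/r2) = 4248.25 m/s
dV2 = V2*(1 - sqrt(2*r1/(r1+r2))) = 1342.48 m/s
Total dV = 3171 m/s

3171 m/s


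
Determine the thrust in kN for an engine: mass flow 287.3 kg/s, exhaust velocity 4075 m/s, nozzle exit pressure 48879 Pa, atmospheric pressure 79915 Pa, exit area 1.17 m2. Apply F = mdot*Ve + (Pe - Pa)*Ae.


F = 287.3 * 4075 + (48879 - 79915) * 1.17 = 1.1344e+06 N = 1134.4 kN

1134.4 kN


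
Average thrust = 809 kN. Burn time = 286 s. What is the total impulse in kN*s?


It = 809 * 286 = 231374 kN*s

231374 kN*s


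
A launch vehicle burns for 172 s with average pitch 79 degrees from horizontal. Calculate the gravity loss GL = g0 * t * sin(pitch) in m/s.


GL = 9.81 * 172 * sin(79 deg) = 1656 m/s

1656 m/s


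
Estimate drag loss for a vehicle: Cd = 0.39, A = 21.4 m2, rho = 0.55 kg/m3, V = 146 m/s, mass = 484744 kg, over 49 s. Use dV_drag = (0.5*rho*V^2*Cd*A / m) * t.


D = 0.5 * 0.55 * 146^2 * 0.39 * 21.4 = 48923.42 N
a = 48923.42 / 484744 = 0.1009 m/s2
dV = 0.1009 * 49 = 4.9 m/s

4.9 m/s


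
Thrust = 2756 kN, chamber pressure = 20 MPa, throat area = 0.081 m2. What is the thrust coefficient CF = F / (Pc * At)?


CF = 2756000 / (20e6 * 0.081) = 1.7

1.7


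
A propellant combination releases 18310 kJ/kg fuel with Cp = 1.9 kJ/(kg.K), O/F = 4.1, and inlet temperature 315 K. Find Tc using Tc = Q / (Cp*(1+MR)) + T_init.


Tc = 18310 / (1.9 * (1 + 4.1)) + 315 = 2205 K

2205 K


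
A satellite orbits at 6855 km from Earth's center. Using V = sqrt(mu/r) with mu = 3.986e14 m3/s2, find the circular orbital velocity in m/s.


V = sqrt(3.986e14 / 6855000) = 7625 m/s

7625 m/s


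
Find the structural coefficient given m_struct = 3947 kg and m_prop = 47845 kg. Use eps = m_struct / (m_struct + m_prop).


eps = 3947 / (3947 + 47845) = 0.0762

0.0762


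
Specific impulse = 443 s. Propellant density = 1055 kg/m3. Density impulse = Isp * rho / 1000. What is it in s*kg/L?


rho*Isp = 443 * 1055 / 1000 = 467 s*kg/L

467 s*kg/L


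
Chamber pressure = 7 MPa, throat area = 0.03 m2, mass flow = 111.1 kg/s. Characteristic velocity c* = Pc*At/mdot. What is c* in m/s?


c* = 7e6 * 0.03 / 111.1 = 1890 m/s

1890 m/s


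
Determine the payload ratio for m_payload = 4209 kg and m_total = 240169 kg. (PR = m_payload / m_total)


PR = 4209 / 240169 = 0.0175

0.0175


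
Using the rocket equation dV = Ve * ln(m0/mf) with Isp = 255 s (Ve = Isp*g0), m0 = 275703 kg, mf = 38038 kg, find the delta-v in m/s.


Ve = 255 * 9.81 = 2501.55 m/s
dV = 2501.55 * ln(275703/38038) = 4955 m/s

4955 m/s


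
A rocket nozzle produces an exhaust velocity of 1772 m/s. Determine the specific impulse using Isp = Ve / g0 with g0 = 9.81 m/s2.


Isp = Ve / g0 = 1772 / 9.81 = 180.6 s

180.6 s


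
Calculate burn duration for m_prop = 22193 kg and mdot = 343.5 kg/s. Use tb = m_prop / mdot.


tb = 22193 / 343.5 = 64.6 s

64.6 s


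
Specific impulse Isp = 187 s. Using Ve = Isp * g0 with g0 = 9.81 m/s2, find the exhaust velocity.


Ve = Isp * g0 = 187 * 9.81 = 1834.5 m/s

1834.5 m/s


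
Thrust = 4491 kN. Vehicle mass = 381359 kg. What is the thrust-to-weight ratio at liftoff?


TWR = 4491000 / (381359 * 9.81) = 1.2

1.2


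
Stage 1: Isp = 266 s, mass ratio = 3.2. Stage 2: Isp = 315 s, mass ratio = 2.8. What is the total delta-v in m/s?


dV1 = 266 * 9.81 * ln(3.2) = 3035.2 m/s
dV2 = 315 * 9.81 * ln(2.8) = 3181.7 m/s
Total dV = 3035.2 + 3181.7 = 6216.9 m/s ~ 6217 m/s

6217 m/s


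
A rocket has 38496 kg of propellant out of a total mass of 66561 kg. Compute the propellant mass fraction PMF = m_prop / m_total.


PMF = 38496 / 66561 = 0.578

0.578


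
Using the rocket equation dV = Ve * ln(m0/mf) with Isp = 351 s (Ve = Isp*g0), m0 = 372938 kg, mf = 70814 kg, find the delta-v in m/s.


Ve = 351 * 9.81 = 3443.31 m/s
dV = 3443.31 * ln(372938/70814) = 5721 m/s

5721 m/s


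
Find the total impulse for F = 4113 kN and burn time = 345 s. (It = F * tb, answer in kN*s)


It = 4113 * 345 = 1418985 kN*s

1418985 kN*s


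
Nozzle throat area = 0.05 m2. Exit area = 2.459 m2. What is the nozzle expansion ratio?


AR = 2.459 / 0.05 = 49.2

49.2


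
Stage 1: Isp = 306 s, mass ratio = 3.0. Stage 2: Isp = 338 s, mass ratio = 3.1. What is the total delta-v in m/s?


dV1 = 306 * 9.81 * ln(3.0) = 3297.9 m/s
dV2 = 338 * 9.81 * ln(3.1) = 3751.5 m/s
Total dV = 3297.9 + 3751.5 = 7049.4 m/s ~ 7049 m/s

7049 m/s


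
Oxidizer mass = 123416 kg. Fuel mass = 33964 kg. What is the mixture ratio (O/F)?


MR = 123416 / 33964 = 3.63

3.63


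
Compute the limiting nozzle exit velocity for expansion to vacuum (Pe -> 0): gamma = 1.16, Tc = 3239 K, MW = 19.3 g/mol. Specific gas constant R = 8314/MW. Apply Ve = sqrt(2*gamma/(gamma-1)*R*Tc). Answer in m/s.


R = 8314 / 19.3 = 430.78 J/(kg.K)
Ve = sqrt(2 * 1.16 / (1.16 - 1) * 430.78 * 3239) = 4498 m/s

4498 m/s


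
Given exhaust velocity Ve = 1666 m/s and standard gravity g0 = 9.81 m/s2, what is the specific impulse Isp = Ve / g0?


Isp = Ve / g0 = 1666 / 9.81 = 169.8 s

169.8 s


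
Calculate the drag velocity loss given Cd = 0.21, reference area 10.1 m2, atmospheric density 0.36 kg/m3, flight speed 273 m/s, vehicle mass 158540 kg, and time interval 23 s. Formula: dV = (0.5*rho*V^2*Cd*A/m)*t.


D = 0.5 * 0.36 * 273^2 * 0.21 * 10.1 = 28453.68 N
a = 28453.68 / 158540 = 0.1795 m/s2
dV = 0.1795 * 23 = 4.1 m/s

4.1 m/s


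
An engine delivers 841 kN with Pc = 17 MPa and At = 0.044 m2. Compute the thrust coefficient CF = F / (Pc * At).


CF = 841000 / (17e6 * 0.044) = 1.12

1.12


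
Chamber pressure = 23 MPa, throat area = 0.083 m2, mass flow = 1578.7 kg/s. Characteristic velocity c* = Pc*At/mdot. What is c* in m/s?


c* = 23e6 * 0.083 / 1578.7 = 1209 m/s

1209 m/s


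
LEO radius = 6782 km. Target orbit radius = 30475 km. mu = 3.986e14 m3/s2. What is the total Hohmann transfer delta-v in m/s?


V1 = sqrt(mu/r1) = 7666.37 m/s
dV1 = V1*(sqrt(2*r2/(r1+r2)) - 1) = 2139.2 m/s
V2 = sqrt(mu/r2) = 3616.57 m/s
dV2 = V2*(1 - sqrt(2*r1/(r1+r2))) = 1434.41 m/s
Total dV = 3574 m/s

3574 m/s


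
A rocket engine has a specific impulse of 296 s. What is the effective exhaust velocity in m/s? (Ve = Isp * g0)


Ve = Isp * g0 = 296 * 9.81 = 2903.8 m/s

2903.8 m/s


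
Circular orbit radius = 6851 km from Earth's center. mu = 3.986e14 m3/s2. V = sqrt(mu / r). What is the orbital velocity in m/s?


V = sqrt(3.986e14 / 6851000) = 7628 m/s

7628 m/s


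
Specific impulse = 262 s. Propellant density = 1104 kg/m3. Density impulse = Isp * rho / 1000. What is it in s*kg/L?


rho*Isp = 262 * 1104 / 1000 = 289 s*kg/L

289 s*kg/L


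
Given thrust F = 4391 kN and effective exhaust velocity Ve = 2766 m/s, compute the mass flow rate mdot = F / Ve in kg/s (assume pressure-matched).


mdot = F / Ve = 4391000 / 2766 = 1587.5 kg/s

1587.5 kg/s


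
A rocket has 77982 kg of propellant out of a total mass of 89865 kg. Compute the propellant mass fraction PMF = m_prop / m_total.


PMF = 77982 / 89865 = 0.868

0.868


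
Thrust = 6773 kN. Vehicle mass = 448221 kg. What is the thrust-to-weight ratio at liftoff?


TWR = 6773000 / (448221 * 9.81) = 1.54

1.54


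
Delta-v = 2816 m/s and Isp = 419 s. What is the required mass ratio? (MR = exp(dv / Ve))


Ve = 419 * 9.81 = 4110.39 m/s
MR = exp(2816 / 4110.39) = 1.984

1.984


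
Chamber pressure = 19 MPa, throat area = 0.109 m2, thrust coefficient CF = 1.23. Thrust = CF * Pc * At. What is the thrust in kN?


F = 1.23 * 19e6 * 0.109 = 2.5473e+06 N = 2547.3 kN

2547.3 kN


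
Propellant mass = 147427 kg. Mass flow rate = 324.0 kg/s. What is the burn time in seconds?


tb = 147427 / 324.0 = 455.0 s

455.0 s


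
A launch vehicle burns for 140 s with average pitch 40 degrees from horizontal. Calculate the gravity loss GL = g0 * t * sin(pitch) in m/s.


GL = 9.81 * 140 * sin(40 deg) = 883 m/s

883 m/s


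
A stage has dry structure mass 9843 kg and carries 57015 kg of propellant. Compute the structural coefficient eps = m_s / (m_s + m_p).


eps = 9843 / (9843 + 57015) = 0.1472

0.1472


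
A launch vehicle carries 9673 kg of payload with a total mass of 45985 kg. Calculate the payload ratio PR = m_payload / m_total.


PR = 9673 / 45985 = 0.2104

0.2104


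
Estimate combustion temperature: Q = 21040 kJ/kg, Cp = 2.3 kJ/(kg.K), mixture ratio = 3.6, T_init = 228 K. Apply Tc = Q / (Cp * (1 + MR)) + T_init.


Tc = 21040 / (2.3 * (1 + 3.6)) + 228 = 2217 K

2217 K


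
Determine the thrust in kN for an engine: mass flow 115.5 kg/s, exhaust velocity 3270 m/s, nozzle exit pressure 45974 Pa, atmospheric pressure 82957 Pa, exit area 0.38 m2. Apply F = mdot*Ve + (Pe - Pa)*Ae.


F = 115.5 * 3270 + (45974 - 82957) * 0.38 = 363631.0 N = 363.6 kN

363.6 kN


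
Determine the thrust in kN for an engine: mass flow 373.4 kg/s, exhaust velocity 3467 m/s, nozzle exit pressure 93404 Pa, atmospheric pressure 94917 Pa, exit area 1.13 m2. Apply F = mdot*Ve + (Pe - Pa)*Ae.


F = 373.4 * 3467 + (93404 - 94917) * 1.13 = 1.2929e+06 N = 1292.9 kN

1292.9 kN


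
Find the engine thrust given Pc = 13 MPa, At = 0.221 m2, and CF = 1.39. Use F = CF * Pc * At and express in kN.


F = 1.39 * 13e6 * 0.221 = 3.9935e+06 N = 3993.5 kN

3993.5 kN


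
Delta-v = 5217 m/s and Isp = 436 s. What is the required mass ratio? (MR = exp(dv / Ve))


Ve = 436 * 9.81 = 4277.16 m/s
MR = exp(5217 / 4277.16) = 3.386

3.386


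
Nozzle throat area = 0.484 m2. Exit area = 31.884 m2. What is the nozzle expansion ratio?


AR = 31.884 / 0.484 = 65.9

65.9


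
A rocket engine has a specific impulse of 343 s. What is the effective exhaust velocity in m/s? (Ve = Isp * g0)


Ve = Isp * g0 = 343 * 9.81 = 3364.8 m/s

3364.8 m/s


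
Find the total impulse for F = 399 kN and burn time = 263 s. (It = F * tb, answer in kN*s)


It = 399 * 263 = 104937 kN*s

104937 kN*s


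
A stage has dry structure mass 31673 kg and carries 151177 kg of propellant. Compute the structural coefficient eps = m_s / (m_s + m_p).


eps = 31673 / (31673 + 151177) = 0.1732

0.1732


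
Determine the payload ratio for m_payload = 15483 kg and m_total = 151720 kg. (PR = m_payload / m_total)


PR = 15483 / 151720 = 0.102

0.102


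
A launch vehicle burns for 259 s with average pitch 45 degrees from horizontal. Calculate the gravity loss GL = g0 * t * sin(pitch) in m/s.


GL = 9.81 * 259 * sin(45 deg) = 1797 m/s

1797 m/s


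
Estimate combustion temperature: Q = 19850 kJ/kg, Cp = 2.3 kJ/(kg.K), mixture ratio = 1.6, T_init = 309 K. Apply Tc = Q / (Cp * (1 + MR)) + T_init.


Tc = 19850 / (2.3 * (1 + 1.6)) + 309 = 3628 K

3628 K


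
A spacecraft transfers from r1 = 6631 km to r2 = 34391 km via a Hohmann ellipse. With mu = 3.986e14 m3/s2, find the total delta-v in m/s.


V1 = sqrt(mu/r1) = 7753.17 m/s
dV1 = V1*(sqrt(2*r2/(r1+r2)) - 1) = 2286.24 m/s
V2 = sqrt(mu/r2) = 3404.44 m/s
dV2 = V2*(1 - sqrt(2*r1/(r1+r2))) = 1468.73 m/s
Total dV = 3755 m/s

3755 m/s


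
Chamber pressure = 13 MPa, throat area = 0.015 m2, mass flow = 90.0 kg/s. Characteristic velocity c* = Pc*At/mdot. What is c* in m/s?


c* = 13e6 * 0.015 / 90.0 = 2167 m/s

2167 m/s


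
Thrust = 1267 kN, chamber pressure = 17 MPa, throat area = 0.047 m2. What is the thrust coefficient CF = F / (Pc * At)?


CF = 1267000 / (17e6 * 0.047) = 1.59

1.59


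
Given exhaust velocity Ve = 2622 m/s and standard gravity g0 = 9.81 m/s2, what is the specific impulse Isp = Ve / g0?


Isp = Ve / g0 = 2622 / 9.81 = 267.3 s

267.3 s


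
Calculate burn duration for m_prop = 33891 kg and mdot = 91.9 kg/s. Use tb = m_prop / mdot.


tb = 33891 / 91.9 = 368.8 s

368.8 s


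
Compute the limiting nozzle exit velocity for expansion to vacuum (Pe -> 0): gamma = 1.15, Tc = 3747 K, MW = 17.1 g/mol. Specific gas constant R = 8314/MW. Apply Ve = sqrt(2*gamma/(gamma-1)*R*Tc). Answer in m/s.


R = 8314 / 17.1 = 486.2 J/(kg.K)
Ve = sqrt(2 * 1.15 / (1.15 - 1) * 486.2 * 3747) = 5285 m/s

5285 m/s


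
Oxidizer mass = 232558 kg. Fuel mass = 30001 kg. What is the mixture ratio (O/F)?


MR = 232558 / 30001 = 7.75

7.75


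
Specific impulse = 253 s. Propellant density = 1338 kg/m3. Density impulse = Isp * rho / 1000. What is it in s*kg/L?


rho*Isp = 253 * 1338 / 1000 = 339 s*kg/L

339 s*kg/L


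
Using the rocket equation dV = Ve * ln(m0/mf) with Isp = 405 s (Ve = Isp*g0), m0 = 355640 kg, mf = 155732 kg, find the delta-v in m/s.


Ve = 405 * 9.81 = 3973.05 m/s
dV = 3973.05 * ln(355640/155732) = 3281 m/s

3281 m/s


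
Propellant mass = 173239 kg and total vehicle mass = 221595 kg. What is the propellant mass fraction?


PMF = 173239 / 221595 = 0.782

0.782


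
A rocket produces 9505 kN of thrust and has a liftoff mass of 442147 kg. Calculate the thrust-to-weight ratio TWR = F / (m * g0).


TWR = 9505000 / (442147 * 9.81) = 2.19

2.19


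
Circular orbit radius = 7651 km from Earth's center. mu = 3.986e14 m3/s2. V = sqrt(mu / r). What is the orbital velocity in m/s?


V = sqrt(3.986e14 / 7651000) = 7218 m/s

7218 m/s


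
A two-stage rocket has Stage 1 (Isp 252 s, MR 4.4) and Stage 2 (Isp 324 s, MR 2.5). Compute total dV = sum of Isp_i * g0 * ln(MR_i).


dV1 = 252 * 9.81 * ln(4.4) = 3662.7 m/s
dV2 = 324 * 9.81 * ln(2.5) = 2912.4 m/s
Total dV = 3662.7 + 2912.4 = 6575.1 m/s ~ 6575 m/s

6575 m/s


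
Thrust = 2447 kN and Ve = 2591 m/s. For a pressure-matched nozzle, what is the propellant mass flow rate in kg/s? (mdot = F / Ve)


mdot = F / Ve = 2447000 / 2591 = 944.4 kg/s

944.4 kg/s


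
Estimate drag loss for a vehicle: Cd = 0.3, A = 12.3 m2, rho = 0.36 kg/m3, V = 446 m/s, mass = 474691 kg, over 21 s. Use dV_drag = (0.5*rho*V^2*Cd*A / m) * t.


D = 0.5 * 0.36 * 446^2 * 0.3 * 12.3 = 132120.01 N
a = 132120.01 / 474691 = 0.2783 m/s2
dV = 0.2783 * 21 = 5.8 m/s

5.8 m/s


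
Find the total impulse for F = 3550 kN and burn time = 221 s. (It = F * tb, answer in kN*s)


It = 3550 * 221 = 784550 kN*s

784550 kN*s


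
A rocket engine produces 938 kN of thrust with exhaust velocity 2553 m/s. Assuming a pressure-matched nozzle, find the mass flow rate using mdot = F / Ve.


mdot = F / Ve = 938000 / 2553 = 367.4 kg/s

367.4 kg/s


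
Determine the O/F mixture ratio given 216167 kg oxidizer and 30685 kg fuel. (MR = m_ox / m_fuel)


MR = 216167 / 30685 = 7.04

7.04


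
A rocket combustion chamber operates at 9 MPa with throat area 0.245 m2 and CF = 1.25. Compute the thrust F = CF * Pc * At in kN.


F = 1.25 * 9e6 * 0.245 = 2.7562e+06 N = 2756.2 kN

2756.2 kN


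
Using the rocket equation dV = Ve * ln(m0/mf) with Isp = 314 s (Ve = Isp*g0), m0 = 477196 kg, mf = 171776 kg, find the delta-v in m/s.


Ve = 314 * 9.81 = 3080.34 m/s
dV = 3080.34 * ln(477196/171776) = 3147 m/s

3147 m/s


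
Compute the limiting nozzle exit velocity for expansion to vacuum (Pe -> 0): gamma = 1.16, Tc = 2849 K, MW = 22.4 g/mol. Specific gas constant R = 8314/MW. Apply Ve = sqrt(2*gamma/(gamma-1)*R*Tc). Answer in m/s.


R = 8314 / 22.4 = 371.16 J/(kg.K)
Ve = sqrt(2 * 1.16 / (1.16 - 1) * 371.16 * 2849) = 3916 m/s

3916 m/s


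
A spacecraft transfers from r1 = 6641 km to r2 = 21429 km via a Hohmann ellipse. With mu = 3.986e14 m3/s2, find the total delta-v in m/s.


V1 = sqrt(mu/r1) = 7747.33 m/s
dV1 = V1*(sqrt(2*r2/(r1+r2)) - 1) = 1825.64 m/s
V2 = sqrt(mu/r2) = 4312.88 m/s
dV2 = V2*(1 - sqrt(2*r1/(r1+r2))) = 1346.15 m/s
Total dV = 3172 m/s

3172 m/s


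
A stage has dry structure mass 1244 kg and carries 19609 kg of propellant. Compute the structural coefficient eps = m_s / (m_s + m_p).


eps = 1244 / (1244 + 19609) = 0.0597

0.0597


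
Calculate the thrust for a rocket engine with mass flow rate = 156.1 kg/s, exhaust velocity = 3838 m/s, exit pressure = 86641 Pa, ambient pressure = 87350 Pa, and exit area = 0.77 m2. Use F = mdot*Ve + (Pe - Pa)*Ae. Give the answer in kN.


F = 156.1 * 3838 + (86641 - 87350) * 0.77 = 598566.0 N = 598.6 kN

598.6 kN


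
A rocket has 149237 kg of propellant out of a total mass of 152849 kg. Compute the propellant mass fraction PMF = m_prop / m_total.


PMF = 149237 / 152849 = 0.976

0.976


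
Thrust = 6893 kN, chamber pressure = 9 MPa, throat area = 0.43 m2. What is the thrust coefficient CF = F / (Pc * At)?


CF = 6893000 / (9e6 * 0.43) = 1.78

1.78


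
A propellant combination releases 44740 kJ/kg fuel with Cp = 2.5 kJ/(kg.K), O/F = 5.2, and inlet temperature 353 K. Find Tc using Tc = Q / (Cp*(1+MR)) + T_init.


Tc = 44740 / (2.5 * (1 + 5.2)) + 353 = 3239 K

3239 K


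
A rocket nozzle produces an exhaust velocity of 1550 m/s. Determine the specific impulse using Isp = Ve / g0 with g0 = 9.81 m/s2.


Isp = Ve / g0 = 1550 / 9.81 = 158.0 s

158.0 s


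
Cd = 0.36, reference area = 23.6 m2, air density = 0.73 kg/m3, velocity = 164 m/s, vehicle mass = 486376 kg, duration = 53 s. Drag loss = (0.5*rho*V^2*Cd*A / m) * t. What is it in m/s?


D = 0.5 * 0.73 * 164^2 * 0.36 * 23.6 = 83405.57 N
a = 83405.57 / 486376 = 0.1715 m/s2
dV = 0.1715 * 53 = 9.1 m/s

9.1 m/s


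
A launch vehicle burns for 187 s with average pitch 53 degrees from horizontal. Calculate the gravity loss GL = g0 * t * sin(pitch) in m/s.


GL = 9.81 * 187 * sin(53 deg) = 1465 m/s

1465 m/s


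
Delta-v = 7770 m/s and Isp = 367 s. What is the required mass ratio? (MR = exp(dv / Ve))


Ve = 367 * 9.81 = 3600.27 m/s
MR = exp(7770 / 3600.27) = 8.655

8.655


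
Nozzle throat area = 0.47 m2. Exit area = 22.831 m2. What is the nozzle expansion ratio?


AR = 22.831 / 0.47 = 48.6

48.6


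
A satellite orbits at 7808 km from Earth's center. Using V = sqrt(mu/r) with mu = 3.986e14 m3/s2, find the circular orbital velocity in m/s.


V = sqrt(3.986e14 / 7808000) = 7145 m/s

7145 m/s


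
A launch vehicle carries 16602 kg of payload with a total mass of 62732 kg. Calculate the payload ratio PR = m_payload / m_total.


PR = 16602 / 62732 = 0.2646

0.2646


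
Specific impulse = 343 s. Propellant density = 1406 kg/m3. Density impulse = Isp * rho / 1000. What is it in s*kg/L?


rho*Isp = 343 * 1406 / 1000 = 482 s*kg/L

482 s*kg/L


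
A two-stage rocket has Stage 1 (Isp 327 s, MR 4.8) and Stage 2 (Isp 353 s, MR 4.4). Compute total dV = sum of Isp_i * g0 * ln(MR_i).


dV1 = 327 * 9.81 * ln(4.8) = 5031.9 m/s
dV2 = 353 * 9.81 * ln(4.4) = 5130.7 m/s
Total dV = 5031.9 + 5130.7 = 10162.6 m/s ~ 10163 m/s

10163 m/s


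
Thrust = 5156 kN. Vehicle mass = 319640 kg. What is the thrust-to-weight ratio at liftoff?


TWR = 5156000 / (319640 * 9.81) = 1.64

1.64


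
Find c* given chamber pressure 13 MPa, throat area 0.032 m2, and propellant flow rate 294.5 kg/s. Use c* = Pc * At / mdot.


c* = 13e6 * 0.032 / 294.5 = 1413 m/s

1413 m/s


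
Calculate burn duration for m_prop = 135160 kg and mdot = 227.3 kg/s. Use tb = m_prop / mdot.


tb = 135160 / 227.3 = 594.6 s

594.6 s


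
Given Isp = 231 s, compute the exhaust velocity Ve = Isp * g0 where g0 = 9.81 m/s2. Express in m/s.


Ve = Isp * g0 = 231 * 9.81 = 2266.1 m/s

2266.1 m/s


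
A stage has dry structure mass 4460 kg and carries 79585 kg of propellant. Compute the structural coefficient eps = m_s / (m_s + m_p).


eps = 4460 / (4460 + 79585) = 0.0531

0.0531


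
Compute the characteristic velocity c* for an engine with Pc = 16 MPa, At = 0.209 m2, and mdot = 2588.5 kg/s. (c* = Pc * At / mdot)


c* = 16e6 * 0.209 / 2588.5 = 1292 m/s

1292 m/s


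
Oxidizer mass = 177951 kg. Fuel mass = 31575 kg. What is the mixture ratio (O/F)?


MR = 177951 / 31575 = 5.64

5.64


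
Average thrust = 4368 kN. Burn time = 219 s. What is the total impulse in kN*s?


It = 4368 * 219 = 956592 kN*s

956592 kN*s


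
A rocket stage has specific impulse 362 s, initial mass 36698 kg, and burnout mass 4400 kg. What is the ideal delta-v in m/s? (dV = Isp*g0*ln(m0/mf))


Ve = 362 * 9.81 = 3551.22 m/s
dV = 3551.22 * ln(36698/4400) = 7533 m/s

7533 m/s


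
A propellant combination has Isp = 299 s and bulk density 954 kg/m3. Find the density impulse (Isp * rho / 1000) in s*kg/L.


rho*Isp = 299 * 954 / 1000 = 285 s*kg/L

285 s*kg/L


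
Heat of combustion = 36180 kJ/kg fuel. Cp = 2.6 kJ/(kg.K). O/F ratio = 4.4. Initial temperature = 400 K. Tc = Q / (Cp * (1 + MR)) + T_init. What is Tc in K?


Tc = 36180 / (2.6 * (1 + 4.4)) + 400 = 2977 K

2977 K


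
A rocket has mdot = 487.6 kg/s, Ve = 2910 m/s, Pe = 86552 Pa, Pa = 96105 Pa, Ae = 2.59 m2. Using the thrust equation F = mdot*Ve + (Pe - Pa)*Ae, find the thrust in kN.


F = 487.6 * 2910 + (86552 - 96105) * 2.59 = 1.3942e+06 N = 1394.2 kN

1394.2 kN


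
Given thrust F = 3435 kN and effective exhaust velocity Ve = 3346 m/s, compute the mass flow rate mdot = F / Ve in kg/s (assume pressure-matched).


mdot = F / Ve = 3435000 / 3346 = 1026.6 kg/s

1026.6 kg/s


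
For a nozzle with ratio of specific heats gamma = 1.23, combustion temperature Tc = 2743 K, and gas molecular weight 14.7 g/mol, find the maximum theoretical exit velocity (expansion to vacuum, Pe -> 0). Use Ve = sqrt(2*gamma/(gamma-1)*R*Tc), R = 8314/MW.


R = 8314 / 14.7 = 565.58 J/(kg.K)
Ve = sqrt(2 * 1.23 / (1.23 - 1) * 565.58 * 2743) = 4073 m/s

4073 m/s


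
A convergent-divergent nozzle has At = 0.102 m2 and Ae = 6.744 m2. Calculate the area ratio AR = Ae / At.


AR = 6.744 / 0.102 = 66.1

66.1


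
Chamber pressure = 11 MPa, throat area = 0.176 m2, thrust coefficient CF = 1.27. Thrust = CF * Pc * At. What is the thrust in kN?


F = 1.27 * 11e6 * 0.176 = 2.4587e+06 N = 2458.7 kN

2458.7 kN


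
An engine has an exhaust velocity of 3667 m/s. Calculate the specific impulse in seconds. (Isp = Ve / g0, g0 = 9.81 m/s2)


Isp = Ve / g0 = 3667 / 9.81 = 373.8 s

373.8 s


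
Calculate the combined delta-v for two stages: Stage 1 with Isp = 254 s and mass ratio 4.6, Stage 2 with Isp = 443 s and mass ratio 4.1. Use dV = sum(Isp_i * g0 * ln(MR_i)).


dV1 = 254 * 9.81 * ln(4.6) = 3802.5 m/s
dV2 = 443 * 9.81 * ln(4.1) = 6131.9 m/s
Total dV = 3802.5 + 6131.9 = 9934.4 m/s ~ 9934 m/s

9934 m/s


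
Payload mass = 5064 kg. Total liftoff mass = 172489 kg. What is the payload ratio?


PR = 5064 / 172489 = 0.0294

0.0294


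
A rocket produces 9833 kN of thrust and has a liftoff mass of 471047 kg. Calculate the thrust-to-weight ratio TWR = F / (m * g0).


TWR = 9833000 / (471047 * 9.81) = 2.13

2.13


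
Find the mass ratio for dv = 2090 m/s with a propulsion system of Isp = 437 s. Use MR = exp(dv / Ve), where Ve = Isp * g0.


Ve = 437 * 9.81 = 4286.97 m/s
MR = exp(2090 / 4286.97) = 1.628

1.628


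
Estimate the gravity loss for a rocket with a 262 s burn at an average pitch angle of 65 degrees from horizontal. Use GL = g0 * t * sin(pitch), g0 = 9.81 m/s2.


GL = 9.81 * 262 * sin(65 deg) = 2329 m/s

2329 m/s


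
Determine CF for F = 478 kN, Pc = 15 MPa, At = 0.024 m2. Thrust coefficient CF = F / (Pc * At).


CF = 478000 / (15e6 * 0.024) = 1.33

1.33


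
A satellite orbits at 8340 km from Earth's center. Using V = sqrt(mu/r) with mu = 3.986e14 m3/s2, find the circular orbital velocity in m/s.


V = sqrt(3.986e14 / 8340000) = 6913 m/s

6913 m/s


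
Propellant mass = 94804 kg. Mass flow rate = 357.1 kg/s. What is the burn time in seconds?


tb = 94804 / 357.1 = 265.5 s

265.5 s


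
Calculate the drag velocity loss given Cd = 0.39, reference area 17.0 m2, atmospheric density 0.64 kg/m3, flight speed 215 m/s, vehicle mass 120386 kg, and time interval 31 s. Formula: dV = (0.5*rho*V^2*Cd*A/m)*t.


D = 0.5 * 0.64 * 215^2 * 0.39 * 17.0 = 98070.96 N
a = 98070.96 / 120386 = 0.8146 m/s2
dV = 0.8146 * 31 = 25.3 m/s

25.3 m/s


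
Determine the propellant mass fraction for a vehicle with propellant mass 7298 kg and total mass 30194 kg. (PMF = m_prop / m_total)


PMF = 7298 / 30194 = 0.242

0.242


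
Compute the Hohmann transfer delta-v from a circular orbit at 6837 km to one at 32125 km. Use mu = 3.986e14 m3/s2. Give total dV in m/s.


V1 = sqrt(mu/r1) = 7635.47 m/s
dV1 = V1*(sqrt(2*r2/(r1+r2)) - 1) = 2169.62 m/s
V2 = sqrt(mu/r2) = 3522.47 m/s
dV2 = V2*(1 - sqrt(2*r1/(r1+r2))) = 1435.7 m/s
Total dV = 3605 m/s

3605 m/s


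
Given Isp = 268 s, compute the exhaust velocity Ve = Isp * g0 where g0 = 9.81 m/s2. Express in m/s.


Ve = Isp * g0 = 268 * 9.81 = 2629.1 m/s

2629.1 m/s


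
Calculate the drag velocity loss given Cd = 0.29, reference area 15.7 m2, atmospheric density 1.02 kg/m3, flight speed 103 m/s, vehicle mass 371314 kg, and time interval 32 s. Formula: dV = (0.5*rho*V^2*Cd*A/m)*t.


D = 0.5 * 1.02 * 103^2 * 0.29 * 15.7 = 24634.42 N
a = 24634.42 / 371314 = 0.0663 m/s2
dV = 0.0663 * 32 = 2.1 m/s

2.1 m/s


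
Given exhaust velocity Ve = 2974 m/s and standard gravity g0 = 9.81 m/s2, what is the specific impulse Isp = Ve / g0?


Isp = Ve / g0 = 2974 / 9.81 = 303.2 s

303.2 s


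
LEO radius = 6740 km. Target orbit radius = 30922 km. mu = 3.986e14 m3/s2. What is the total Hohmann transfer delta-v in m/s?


V1 = sqrt(mu/r1) = 7690.22 m/s
dV1 = V1*(sqrt(2*r2/(r1+r2)) - 1) = 2164.31 m/s
V2 = sqrt(mu/r2) = 3590.33 m/s
dV2 = V2*(1 - sqrt(2*r1/(r1+r2))) = 1442.36 m/s
Total dV = 3607 m/s

3607 m/s


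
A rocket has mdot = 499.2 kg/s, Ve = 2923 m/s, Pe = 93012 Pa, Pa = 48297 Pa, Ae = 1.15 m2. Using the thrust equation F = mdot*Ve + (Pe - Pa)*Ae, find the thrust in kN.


F = 499.2 * 2923 + (93012 - 48297) * 1.15 = 1.5106e+06 N = 1510.6 kN

1510.6 kN


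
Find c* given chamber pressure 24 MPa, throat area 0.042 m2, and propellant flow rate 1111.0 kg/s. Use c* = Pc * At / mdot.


c* = 24e6 * 0.042 / 1111.0 = 907 m/s

907 m/s


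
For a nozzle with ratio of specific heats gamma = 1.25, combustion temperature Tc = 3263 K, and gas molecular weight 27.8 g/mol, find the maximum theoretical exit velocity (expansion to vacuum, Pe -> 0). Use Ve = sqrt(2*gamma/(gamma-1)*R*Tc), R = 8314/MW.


R = 8314 / 27.8 = 299.06 J/(kg.K)
Ve = sqrt(2 * 1.25 / (1.25 - 1) * 299.06 * 3263) = 3124 m/s

3124 m/s


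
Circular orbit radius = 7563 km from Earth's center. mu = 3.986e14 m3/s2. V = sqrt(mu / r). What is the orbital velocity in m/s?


V = sqrt(3.986e14 / 7563000) = 7260 m/s

7260 m/s


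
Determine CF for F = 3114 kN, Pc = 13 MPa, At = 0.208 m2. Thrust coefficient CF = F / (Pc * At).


CF = 3114000 / (13e6 * 0.208) = 1.15

1.15


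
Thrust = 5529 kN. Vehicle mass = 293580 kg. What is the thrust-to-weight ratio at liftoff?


TWR = 5529000 / (293580 * 9.81) = 1.92

1.92


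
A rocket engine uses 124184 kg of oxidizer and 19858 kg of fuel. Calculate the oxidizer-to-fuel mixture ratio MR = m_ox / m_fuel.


MR = 124184 / 19858 = 6.25

6.25


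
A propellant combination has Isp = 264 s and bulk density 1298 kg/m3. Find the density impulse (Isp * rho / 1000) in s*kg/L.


rho*Isp = 264 * 1298 / 1000 = 343 s*kg/L

343 s*kg/L


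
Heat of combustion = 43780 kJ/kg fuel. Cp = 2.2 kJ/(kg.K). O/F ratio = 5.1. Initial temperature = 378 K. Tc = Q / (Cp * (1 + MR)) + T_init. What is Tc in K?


Tc = 43780 / (2.2 * (1 + 5.1)) + 378 = 3640 K

3640 K


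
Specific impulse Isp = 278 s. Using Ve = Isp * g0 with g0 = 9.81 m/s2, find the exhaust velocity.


Ve = Isp * g0 = 278 * 9.81 = 2727.2 m/s

2727.2 m/s


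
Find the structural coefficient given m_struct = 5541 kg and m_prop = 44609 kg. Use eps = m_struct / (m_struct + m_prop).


eps = 5541 / (5541 + 44609) = 0.1105

0.1105


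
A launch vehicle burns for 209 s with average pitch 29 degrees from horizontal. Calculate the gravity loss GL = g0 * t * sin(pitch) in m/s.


GL = 9.81 * 209 * sin(29 deg) = 994 m/s

994 m/s


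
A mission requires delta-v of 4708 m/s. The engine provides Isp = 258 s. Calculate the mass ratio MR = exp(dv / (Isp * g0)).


Ve = 258 * 9.81 = 2530.98 m/s
MR = exp(4708 / 2530.98) = 6.425

6.425


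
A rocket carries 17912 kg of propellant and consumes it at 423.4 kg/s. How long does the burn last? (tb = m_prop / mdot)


tb = 17912 / 423.4 = 42.3 s

42.3 s


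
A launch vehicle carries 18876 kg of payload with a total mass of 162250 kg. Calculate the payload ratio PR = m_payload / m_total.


PR = 18876 / 162250 = 0.1163

0.1163


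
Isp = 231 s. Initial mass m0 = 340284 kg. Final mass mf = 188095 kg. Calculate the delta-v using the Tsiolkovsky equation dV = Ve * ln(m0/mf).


Ve = 231 * 9.81 = 2266.11 m/s
dV = 2266.11 * ln(340284/188095) = 1343 m/s

1343 m/s


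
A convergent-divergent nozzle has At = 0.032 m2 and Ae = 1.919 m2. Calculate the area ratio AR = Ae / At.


AR = 1.919 / 0.032 = 60.0

60.0


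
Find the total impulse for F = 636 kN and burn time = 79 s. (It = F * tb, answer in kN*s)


It = 636 * 79 = 50244 kN*s

50244 kN*s


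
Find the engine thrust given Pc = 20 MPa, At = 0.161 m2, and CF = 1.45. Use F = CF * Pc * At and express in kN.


F = 1.45 * 20e6 * 0.161 = 4.6690e+06 N = 4669.0 kN

4669.0 kN


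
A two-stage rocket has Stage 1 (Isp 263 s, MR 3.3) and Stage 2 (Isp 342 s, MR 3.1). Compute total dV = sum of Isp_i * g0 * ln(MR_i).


dV1 = 263 * 9.81 * ln(3.3) = 3080.4 m/s
dV2 = 342 * 9.81 * ln(3.1) = 3795.9 m/s
Total dV = 3080.4 + 3795.9 = 6876.3 m/s ~ 6876 m/s

6876 m/s


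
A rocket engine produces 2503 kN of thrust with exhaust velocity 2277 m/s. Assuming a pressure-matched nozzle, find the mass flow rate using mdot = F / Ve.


mdot = F / Ve = 2503000 / 2277 = 1099.3 kg/s

1099.3 kg/s


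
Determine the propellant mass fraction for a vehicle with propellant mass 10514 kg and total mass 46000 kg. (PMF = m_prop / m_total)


PMF = 10514 / 46000 = 0.229

0.229


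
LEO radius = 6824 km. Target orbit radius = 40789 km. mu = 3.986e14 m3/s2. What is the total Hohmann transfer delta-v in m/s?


V1 = sqrt(mu/r1) = 7642.74 m/s
dV1 = V1*(sqrt(2*r2/(r1+r2)) - 1) = 2361.24 m/s
V2 = sqrt(mu/r2) = 3126.06 m/s
dV2 = V2*(1 - sqrt(2*r1/(r1+r2))) = 1452.39 m/s
Total dV = 3814 m/s

3814 m/s


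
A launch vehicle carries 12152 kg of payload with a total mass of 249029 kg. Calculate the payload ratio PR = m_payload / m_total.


PR = 12152 / 249029 = 0.0488

0.0488


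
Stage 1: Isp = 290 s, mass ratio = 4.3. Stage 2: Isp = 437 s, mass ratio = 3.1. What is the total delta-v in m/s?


dV1 = 290 * 9.81 * ln(4.3) = 4149.6 m/s
dV2 = 437 * 9.81 * ln(3.1) = 4850.3 m/s
Total dV = 4149.6 + 4850.3 = 8999.9 m/s ~ 9000 m/s

9000 m/s


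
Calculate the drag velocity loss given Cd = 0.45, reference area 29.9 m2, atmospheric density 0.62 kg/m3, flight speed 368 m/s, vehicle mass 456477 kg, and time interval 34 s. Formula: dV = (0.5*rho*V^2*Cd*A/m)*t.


D = 0.5 * 0.62 * 368^2 * 0.45 * 29.9 = 564860.28 N
a = 564860.28 / 456477 = 1.2374 m/s2
dV = 1.2374 * 34 = 42.1 m/s

42.1 m/s


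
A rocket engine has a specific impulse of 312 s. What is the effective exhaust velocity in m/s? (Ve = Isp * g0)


Ve = Isp * g0 = 312 * 9.81 = 3060.7 m/s

3060.7 m/s


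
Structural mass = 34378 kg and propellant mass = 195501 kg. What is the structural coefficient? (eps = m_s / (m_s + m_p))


eps = 34378 / (34378 + 195501) = 0.1495

0.1495


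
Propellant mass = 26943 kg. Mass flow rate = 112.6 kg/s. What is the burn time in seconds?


tb = 26943 / 112.6 = 239.3 s

239.3 s


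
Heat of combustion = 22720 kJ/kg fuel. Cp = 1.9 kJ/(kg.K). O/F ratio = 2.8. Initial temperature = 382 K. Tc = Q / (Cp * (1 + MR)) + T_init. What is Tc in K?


Tc = 22720 / (1.9 * (1 + 2.8)) + 382 = 3529 K

3529 K


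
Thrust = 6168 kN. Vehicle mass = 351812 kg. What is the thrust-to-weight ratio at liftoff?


TWR = 6168000 / (351812 * 9.81) = 1.79

1.79


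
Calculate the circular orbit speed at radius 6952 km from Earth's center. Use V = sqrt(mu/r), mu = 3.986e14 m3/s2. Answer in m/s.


V = sqrt(3.986e14 / 6952000) = 7572 m/s

7572 m/s


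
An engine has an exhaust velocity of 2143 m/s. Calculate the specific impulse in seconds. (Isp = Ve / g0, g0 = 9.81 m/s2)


Isp = Ve / g0 = 2143 / 9.81 = 218.5 s

218.5 s


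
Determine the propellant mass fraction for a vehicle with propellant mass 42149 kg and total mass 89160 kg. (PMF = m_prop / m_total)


PMF = 42149 / 89160 = 0.473

0.473


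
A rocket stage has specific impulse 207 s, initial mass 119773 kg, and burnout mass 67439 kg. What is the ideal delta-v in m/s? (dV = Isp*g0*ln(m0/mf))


Ve = 207 * 9.81 = 2030.67 m/s
dV = 2030.67 * ln(119773/67439) = 1166 m/s

1166 m/s


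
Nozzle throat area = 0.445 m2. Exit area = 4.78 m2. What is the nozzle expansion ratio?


AR = 4.78 / 0.445 = 10.7

10.7


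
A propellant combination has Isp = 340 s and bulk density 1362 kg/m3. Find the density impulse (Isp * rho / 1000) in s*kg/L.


rho*Isp = 340 * 1362 / 1000 = 463 s*kg/L

463 s*kg/L


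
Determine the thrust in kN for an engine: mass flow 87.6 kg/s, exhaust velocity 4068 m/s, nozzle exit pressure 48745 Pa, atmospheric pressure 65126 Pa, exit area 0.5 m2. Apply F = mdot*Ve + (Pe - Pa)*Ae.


F = 87.6 * 4068 + (48745 - 65126) * 0.5 = 348166.0 N = 348.2 kN

348.2 kN


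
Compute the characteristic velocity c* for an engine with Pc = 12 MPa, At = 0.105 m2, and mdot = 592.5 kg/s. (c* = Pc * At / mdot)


c* = 12e6 * 0.105 / 592.5 = 2127 m/s

2127 m/s


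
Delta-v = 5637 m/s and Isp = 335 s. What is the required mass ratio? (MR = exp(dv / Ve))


Ve = 335 * 9.81 = 3286.35 m/s
MR = exp(5637 / 3286.35) = 5.558

5.558


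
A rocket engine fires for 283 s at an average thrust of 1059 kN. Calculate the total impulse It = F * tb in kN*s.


It = 1059 * 283 = 299697 kN*s

299697 kN*s


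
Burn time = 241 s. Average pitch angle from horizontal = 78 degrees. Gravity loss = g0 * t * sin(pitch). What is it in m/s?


GL = 9.81 * 241 * sin(78 deg) = 2313 m/s

2313 m/s


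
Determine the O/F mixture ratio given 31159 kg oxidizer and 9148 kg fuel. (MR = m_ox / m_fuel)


MR = 31159 / 9148 = 3.41

3.41


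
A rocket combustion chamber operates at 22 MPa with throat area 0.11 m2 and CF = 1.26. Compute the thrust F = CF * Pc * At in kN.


F = 1.26 * 22e6 * 0.11 = 3.0492e+06 N = 3049.2 kN

3049.2 kN


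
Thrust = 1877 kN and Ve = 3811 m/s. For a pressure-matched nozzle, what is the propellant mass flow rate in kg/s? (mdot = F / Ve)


mdot = F / Ve = 1877000 / 3811 = 492.5 kg/s

492.5 kg/s


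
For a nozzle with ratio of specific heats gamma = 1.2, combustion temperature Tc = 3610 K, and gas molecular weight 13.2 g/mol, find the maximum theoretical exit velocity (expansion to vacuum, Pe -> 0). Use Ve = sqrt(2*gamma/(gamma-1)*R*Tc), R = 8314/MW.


R = 8314 / 13.2 = 629.85 J/(kg.K)
Ve = sqrt(2 * 1.2 / (1.2 - 1) * 629.85 * 3610) = 5224 m/s

5224 m/s


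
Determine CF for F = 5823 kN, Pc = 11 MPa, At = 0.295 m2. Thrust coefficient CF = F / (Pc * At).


CF = 5823000 / (11e6 * 0.295) = 1.79

1.79


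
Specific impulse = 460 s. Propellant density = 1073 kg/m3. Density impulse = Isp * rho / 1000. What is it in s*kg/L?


rho*Isp = 460 * 1073 / 1000 = 494 s*kg/L

494 s*kg/L


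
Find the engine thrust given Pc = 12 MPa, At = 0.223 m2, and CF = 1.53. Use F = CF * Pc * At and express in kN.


F = 1.53 * 12e6 * 0.223 = 4.0943e+06 N = 4094.3 kN

4094.3 kN


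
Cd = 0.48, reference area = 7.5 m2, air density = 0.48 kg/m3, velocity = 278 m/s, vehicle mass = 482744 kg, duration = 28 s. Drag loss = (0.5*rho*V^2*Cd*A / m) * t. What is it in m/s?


D = 0.5 * 0.48 * 278^2 * 0.48 * 7.5 = 66773.38 N
a = 66773.38 / 482744 = 0.1383 m/s2
dV = 0.1383 * 28 = 3.9 m/s

3.9 m/s


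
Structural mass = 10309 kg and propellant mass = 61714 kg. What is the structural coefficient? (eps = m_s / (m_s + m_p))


eps = 10309 / (10309 + 61714) = 0.1431

0.1431


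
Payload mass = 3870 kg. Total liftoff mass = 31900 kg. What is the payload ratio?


PR = 3870 / 31900 = 0.1213

0.1213


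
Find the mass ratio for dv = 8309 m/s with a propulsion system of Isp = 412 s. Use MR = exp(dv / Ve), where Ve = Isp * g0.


Ve = 412 * 9.81 = 4041.72 m/s
MR = exp(8309 / 4041.72) = 7.813

7.813
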